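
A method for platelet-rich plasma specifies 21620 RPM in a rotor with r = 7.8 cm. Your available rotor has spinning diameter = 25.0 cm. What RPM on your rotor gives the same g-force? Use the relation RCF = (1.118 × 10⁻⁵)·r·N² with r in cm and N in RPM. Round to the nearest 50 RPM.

17100 RPM

RCF_original = 1.118 × 10⁻⁵ × 7.8 × (21620)² = 1.118 × 10⁻⁵ × 7.8 × 467,424,400 ≈ 40,761.3 × g
Your rotor: r = 25.0 / 2 = 12.5 cm
40,761.3 = 1.118 × 10⁻⁵ × 12.5 × N²
N² = 40,761.3 / (13.975 × 10⁻⁵) = 291,672,987
N ≈ √291,672,987 ≈ 17,078.4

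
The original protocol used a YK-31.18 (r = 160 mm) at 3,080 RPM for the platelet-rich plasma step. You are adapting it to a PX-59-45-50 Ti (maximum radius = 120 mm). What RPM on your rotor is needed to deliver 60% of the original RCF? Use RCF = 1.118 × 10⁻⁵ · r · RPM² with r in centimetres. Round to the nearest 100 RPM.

≈ 2800 RPM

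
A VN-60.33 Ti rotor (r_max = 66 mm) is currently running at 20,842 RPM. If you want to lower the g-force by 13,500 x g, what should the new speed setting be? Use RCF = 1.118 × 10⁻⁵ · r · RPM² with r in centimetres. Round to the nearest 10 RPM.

r = 66 mm = 6.6 cm
Current RCF = 1.118 × 10⁻⁵ × 6.6 × (20842)² = 1.118 × 10⁻⁵ × 6.6 × 434,388,964 ≈ 32,052.7 × g
Target RCF = 32,052.7 − 13,500 = 18,552.7 × g
N² = 18,552.7 / (7.3788 × 10⁻⁵) = 251,432,482
N ≈ √251,432,482 ≈ 15,856.6

N₂ ≈ 15860 RPM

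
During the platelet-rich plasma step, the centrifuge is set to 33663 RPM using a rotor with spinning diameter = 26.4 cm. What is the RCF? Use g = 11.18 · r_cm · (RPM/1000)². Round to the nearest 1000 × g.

167000 × g

r = 26.4 / 2 = 13.2 cm
RCF = 11.18 × 13.2 × (33.663)² = 11.18 × 13.2 × 1,133.197569 ≈ 167,232.8 × g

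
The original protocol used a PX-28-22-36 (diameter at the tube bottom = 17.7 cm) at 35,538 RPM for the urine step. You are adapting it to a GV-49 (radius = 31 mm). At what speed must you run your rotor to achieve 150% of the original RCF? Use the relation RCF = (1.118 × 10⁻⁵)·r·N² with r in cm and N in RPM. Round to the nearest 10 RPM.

Original rotor: r = 17.7 / 2 = 8.85 cm
RCF_original = 1.118 × 10⁻⁵ × 8.85 × (35538)² = 1.118 × 10⁻⁵ × 8.85 × 1,262,949,444 ≈ 124,960 × g
Target RCF = 1.5 × 124,960 ≈ 187,440 × g
Your rotor: r = 31 mm = 3.1 cm
187,440 = 1.118 × 10⁻⁵ × 3.1 × N²
N² = 187,440 / (3.4658 × 10⁻⁵) = 5,408,275,146
N ≈ √5,408,275,146 ≈ 73,541.0

73540 RPM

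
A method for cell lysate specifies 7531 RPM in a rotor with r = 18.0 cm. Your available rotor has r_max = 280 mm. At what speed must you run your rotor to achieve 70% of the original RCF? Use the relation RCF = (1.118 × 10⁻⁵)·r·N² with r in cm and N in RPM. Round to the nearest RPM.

RCF = 1.118 × 10⁻⁵ × r × N²
RCF_original = 1.118 × 10⁻⁵ × 18 × (7531)² = 1.118 × 10⁻⁵ × 18 × 56,715,961 ≈ 11,413.5 × g
Target RCF = 0.7 × 11,413.5 ≈ 7,989.4 × g
Your rotor: r = 280 mm = 28.0 cm
7,989.4 = 1.118 × 10⁻⁵ × 28 × N²
N² = 7,989.4 / (31.304 × 10⁻⁵) = 25,521,978
N ≈ √25,521,978 ≈ 5,051.9

5052 RPM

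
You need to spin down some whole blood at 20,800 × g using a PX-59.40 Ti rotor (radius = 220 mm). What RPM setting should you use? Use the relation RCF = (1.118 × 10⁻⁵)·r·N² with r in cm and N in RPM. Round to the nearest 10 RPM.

r = 220 mm = 22.0 cm
20,800 = 1.118 × 10⁻⁵ × 22 × N²
N² = 20,800 / (24.596 × 10⁻⁵) = 84,566,596
N ≈ √84,566,596 ≈ 9,196.0

N ≈ 9200 RPM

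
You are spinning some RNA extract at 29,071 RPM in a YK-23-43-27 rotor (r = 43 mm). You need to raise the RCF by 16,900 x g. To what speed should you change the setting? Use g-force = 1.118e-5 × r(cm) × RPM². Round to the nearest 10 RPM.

≈ 34590 RPM

r = 43 mm = 4.3 cm
Current RCF = 1.118 × 10⁻⁵ × 4.3 × (29071)² = 1.118 × 10⁻⁵ × 4.3 × 845,123,041 ≈ 40,628.4 × g
Target RCF = 40,628.4 + 16,900 = 57,528.4 × g
N² = 57,528.4 / (4.8074 × 10⁻⁵) = 1,196,663,477
N ≈ √1,196,663,477 ≈ 34,592.8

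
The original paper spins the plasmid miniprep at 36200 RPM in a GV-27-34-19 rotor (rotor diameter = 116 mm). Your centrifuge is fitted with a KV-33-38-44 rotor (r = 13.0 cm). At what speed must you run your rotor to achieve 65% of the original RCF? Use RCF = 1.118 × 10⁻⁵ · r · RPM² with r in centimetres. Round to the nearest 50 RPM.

≈ 19500 RPM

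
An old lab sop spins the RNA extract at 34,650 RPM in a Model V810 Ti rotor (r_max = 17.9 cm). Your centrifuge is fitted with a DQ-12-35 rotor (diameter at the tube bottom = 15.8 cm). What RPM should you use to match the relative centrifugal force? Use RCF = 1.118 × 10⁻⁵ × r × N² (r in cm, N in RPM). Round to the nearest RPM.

≈ 52157 RPM

RCF_original = 1.118 × 10⁻⁵ × 17.9 × (34650)² = 1.118 × 10⁻⁵ × 17.9 × 1,200,622,500 ≈ 240,271 × g
Your rotor: r = 15.8 / 2 = 7.9 cm
240,271 = 1.118 × 10⁻⁵ × 7.9 × N²
N² = 240,271 / (8.8322 × 10⁻⁵) = 2,720,398,089
N ≈ √2,720,398,089 ≈ 52,157.4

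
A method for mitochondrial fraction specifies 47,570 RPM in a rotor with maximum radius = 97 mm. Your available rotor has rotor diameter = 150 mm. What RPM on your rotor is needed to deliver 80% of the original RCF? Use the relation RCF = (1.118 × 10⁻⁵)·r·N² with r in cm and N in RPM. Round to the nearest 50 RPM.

≈ 48400 RPM

Original rotor: r = 97 mm = 9.7 cm
RCF = 1.118 × 10⁻⁵ × r × N²
RCF_original = 1.118 × 10⁻⁵ × 9.7 × (47570)² = 1.118 × 10⁻⁵ × 9.7 × 2,262,904,900 ≈ 245,403 × g
Target RCF = 0.8 × 245,403 ≈ 196,322.4 × g
Your rotor: r = 150 mm / 2 = 75 mm = 7.5 cm
196,322.4 = 1.118 × 10⁻⁵ × 7.5 × N²
N² = 196,322.4 / (8.385 × 10⁻⁵) = 2,341,352,415
N ≈ √2,341,352,415 ≈ 48,387.5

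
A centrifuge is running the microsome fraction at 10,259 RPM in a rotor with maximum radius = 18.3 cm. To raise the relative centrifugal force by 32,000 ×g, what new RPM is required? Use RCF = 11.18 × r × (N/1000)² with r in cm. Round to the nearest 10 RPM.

N₂ ≈ 16180 RPM

Current RCF = 11.18 × 18.3 × (10.259)² = 11.18 × 18.3 × 105.247081 ≈ 21,532.9 × g
Target RCF = 21,532.9 + 32,000 = 53,532.9 × g
(N/1000)² = 53,532.9 / 204.594 = 261.6543
N = 1000 × √261.6543 ≈ 16,175.7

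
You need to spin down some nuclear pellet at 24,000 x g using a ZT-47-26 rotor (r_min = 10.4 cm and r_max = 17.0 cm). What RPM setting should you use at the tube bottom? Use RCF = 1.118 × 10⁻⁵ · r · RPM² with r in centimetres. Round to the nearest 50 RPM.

Use r_max = 17.0 cm.
RCF = 1.118 × 10⁻⁵ × r × N²
24,000 = 1.118 × 10⁻⁵ × 17 × N²
N² = 24,000 / (19.006 × 10⁻⁵) = 126,275,913
N ≈ √126,275,913 ≈ 11,237.3

≈ 11250 RPM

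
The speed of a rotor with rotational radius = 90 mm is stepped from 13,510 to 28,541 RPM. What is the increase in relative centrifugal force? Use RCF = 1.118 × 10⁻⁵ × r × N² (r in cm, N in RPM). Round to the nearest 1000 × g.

≈ 64000 ×g

r = 90 mm = 9.0 cm
RCF₁ = 1.118 × 10⁻⁵ × 9 × (13510)² = 1.118 × 10⁻⁵ × 9 × 182,520,100 ≈ 18,365.2 × g
RCF₂ = 1.118 × 10⁻⁵ × 9 × (28541)² = 1.118 × 10⁻⁵ × 9 × 814,588,681 ≈ 81,963.9 × g
Increase = 81,963.9 − 18,365.2 = 63,598.7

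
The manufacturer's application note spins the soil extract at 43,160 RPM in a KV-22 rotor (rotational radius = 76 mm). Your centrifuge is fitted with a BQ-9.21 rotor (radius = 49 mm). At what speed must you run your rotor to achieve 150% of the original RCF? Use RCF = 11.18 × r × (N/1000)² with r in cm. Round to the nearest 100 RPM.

Original rotor: r = 76 mm = 7.6 cm
RCF = 11.18 × r × (N/1000)²
RCF_original = 11.18 × 7.6 × (43.16)² = 11.18 × 7.6 × 1,862.7856 ≈ 158,277.2 × g
Target RCF = 1.5 × 158,277.2 ≈ 237,415.8 × g
Your rotor: r = 49 mm = 4.9 cm
237,415.8 = 11.18 × 4.9 × (N/1000)²
(N/1000)² = 237,415.8 / 54.782 = 4333.829
N = 1000 × √4333.829 ≈ 65,831.8

65800 RPM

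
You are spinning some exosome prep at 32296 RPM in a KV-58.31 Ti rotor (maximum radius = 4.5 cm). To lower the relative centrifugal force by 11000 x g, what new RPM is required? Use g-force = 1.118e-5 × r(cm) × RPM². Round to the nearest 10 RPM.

N₂ ≈ 28710 RPM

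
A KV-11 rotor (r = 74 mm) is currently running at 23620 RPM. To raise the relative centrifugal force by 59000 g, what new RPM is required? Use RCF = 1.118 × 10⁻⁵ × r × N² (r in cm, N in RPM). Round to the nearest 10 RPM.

N₂ ≈ 35650 RPM

r = 74 mm = 7.4 cm
Current RCF = 1.118 × 10⁻⁵ × 7.4 × (23620)² = 1.118 × 10⁻⁵ × 7.4 × 557,904,400 ≈ 46,156.5 × g
Target RCF = 46,156.5 + 59,000 = 105,156.5 × g
N² = 105,156.5 / (8.2732 × 10⁻⁵) = 1,271,049,896
N ≈ √1,271,049,896 ≈ 35,651.8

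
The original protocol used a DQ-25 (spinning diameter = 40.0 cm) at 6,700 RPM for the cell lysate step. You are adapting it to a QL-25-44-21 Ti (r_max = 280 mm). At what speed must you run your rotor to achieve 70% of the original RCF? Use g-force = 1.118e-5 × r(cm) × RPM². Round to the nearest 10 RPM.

4740 RPM

Original rotor: r = 40.0 / 2 = 20 cm
RCF = 1.118 × 10⁻⁵ × r × N²
RCF_original = 1.118 × 10⁻⁵ × 20 × (6700)² = 1.118 × 10⁻⁵ × 20 × 44,890,000 ≈ 10,037.4 × g
Target RCF = 0.7 × 10,037.4 ≈ 7,026.2 × g
Your rotor: r = 280 mm = 28.0 cm
7,026.2 = 1.118 × 10⁻⁵ × 28 × N²
N² = 7,026.2 / (31.304 × 10⁻⁵) = 22,445,055
N ≈ √22,445,055 ≈ 4,737.6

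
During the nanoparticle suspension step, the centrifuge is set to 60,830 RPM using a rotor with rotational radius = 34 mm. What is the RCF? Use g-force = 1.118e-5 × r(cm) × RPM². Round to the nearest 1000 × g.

r = 34 mm = 3.4 cm
RCF = 1.118 × 10⁻⁵ × r × N²
RCF = 1.118 × 10⁻⁵ × 3.4 × (60830)² = 1.118 × 10⁻⁵ × 3.4 × 3,700,288,900 ≈ 140,655.4 × g

141000 x g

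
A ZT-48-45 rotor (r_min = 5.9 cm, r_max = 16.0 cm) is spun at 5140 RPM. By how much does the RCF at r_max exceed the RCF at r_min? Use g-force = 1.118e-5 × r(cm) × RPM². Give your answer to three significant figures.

≈ 2980 × g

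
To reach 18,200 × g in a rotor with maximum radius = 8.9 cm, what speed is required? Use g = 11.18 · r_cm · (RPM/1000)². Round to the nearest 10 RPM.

13520 RPM

18,200 = 11.18 × 8.9 × (N/1000)²
(N/1000)² = 18,200 / 99.502 = 182.9109
N = 1000 × √182.9109 ≈ 13,524.5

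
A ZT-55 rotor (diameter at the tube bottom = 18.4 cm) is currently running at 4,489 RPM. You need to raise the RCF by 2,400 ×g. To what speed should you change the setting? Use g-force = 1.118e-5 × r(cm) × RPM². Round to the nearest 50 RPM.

r = 18.4 / 2 = 9.2 cm
Current RCF = 1.118 × 10⁻⁵ × 9.2 × (4489)² = 1.118 × 10⁻⁵ × 9.2 × 20,151,121 ≈ 2,072.7 × g
Target RCF = 2,072.7 + 2,400 = 4,472.7 × g
N² = 4,472.7 / (10.2856 × 10⁻⁵) = 43,485,067
N ≈ √43,485,067 ≈ 6,594.3

≈ 6600 RPM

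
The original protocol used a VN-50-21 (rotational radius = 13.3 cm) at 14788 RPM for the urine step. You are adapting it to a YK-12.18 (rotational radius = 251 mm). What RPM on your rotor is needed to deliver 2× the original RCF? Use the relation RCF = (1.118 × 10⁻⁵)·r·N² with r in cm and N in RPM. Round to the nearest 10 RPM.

15220 RPM

RCF = 1.118 × 10⁻⁵ × r × N²
RCF_original = 1.118 × 10⁻⁵ × 13.3 × (14788)² = 1.118 × 10⁻⁵ × 13.3 × 218,684,944 ≈ 32,517.1 × g
Target RCF = 2 × 32,517.1 ≈ 65,034.2 × g
Your rotor: r = 251 mm = 25.1 cm
65,034.2 = 1.118 × 10⁻⁵ × 25.1 × N²
N² = 65,034.2 / (28.0618 × 10⁻⁵) = 231,753,487
N ≈ √231,753,487 ≈ 15,223.5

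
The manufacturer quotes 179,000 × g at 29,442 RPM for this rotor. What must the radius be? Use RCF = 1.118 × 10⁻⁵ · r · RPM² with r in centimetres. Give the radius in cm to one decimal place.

≈ 18.5 cm

179000 = 1.118 × 10⁻⁵ × r × (29442)²
r = 179000 / (1.118 × 10⁻⁵ × 866,831,364) = 179000 / 9691.175 ≈ 18.470 cm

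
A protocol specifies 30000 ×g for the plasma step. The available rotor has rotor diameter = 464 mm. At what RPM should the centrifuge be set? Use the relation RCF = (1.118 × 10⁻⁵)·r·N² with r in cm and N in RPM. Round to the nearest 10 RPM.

r = 464 mm / 2 = 232 mm = 23.2 cm
RCF = 1.118 × 10⁻⁵ × r × N²
30,000 = 1.118 × 10⁻⁵ × 23.2 × N²
N² = 30,000 / (25.9376 × 10⁻⁵) = 115,662,205
N ≈ √115,662,205 ≈ 10,754.6

10750 RPM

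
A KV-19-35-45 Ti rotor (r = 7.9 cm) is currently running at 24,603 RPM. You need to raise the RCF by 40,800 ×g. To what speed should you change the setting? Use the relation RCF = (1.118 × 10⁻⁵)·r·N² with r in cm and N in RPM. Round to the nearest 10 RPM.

Current RCF = 1.118 × 10⁻⁵ × 7.9 × (24603)² = 1.118 × 10⁻⁵ × 7.9 × 605,307,609 ≈ 53,462 × g
Target RCF = 53,462 + 40,800 = 94,262 × g
N² = 94,262 / (8.8322 × 10⁻⁵) = 1,067,253,912
N ≈ √1,067,253,912 ≈ 32,668.9

N₂ ≈ 32670 RPM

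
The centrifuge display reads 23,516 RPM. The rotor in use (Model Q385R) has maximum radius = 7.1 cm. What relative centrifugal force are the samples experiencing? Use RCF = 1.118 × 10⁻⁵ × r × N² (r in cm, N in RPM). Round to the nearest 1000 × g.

RCF = 1.118 × 10⁻⁵ × r × N²
RCF = 1.118 × 10⁻⁵ × 7.1 × (23516)² = 1.118 × 10⁻⁵ × 7.1 × 553,002,256 ≈ 43,896.2 × g

44000 ×g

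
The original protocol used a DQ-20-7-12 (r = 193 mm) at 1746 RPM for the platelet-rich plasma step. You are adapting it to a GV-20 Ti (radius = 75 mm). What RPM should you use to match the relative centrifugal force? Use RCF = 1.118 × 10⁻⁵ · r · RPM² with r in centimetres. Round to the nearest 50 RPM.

Original rotor: r = 193 mm = 19.3 cm
RCF_original = 1.118 × 10⁻⁵ × 19.3 × (1746)² = 1.118 × 10⁻⁵ × 19.3 × 3,048,516 ≈ 657.8 × g
Your rotor: r = 75 mm = 7.5 cm
657.8 = 1.118 × 10⁻⁵ × 7.5 × N²
N² = 657.8 / (8.385 × 10⁻⁵) = 7,844,961
N ≈ √7,844,961 ≈ 2,800.9

≈ 2800 RPM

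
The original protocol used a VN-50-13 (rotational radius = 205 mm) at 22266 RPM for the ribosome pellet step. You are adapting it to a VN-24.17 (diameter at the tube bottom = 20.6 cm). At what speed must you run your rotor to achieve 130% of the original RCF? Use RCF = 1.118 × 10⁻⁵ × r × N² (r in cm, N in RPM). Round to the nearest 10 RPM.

35820 RPM

Original rotor: r = 205 mm = 20.5 cm
RCF = 1.118 × 10⁻⁵ × r × N²
RCF_original = 1.118 × 10⁻⁵ × 20.5 × (22266)² = 1.118 × 10⁻⁵ × 20.5 × 495,774,756 ≈ 113,626.6 × g
Target RCF = 1.3 × 113,626.6 ≈ 147,714.6 × g
Your rotor: r = 20.6 / 2 = 10.3 cm
147,714.6 = 1.118 × 10⁻⁵ × 10.3 × N²
N² = 147,714.6 / (11.5154 × 10⁻⁵) = 1,282,757,004
N ≈ √1,282,757,004 ≈ 35,815.6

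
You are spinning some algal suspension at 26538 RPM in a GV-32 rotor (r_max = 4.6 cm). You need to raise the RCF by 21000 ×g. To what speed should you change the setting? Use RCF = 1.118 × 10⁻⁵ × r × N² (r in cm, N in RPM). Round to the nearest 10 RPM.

33360 RPM

Current RCF = 1.118 × 10⁻⁵ × 4.6 × (26538)² = 1.118 × 10⁻⁵ × 4.6 × 704,265,444 ≈ 36,219 × g
Target RCF = 36,219 + 21,000 = 57,219 × g
N² = 57,219 / (5.1428 × 10⁻⁵) = 1,112,604,029
N ≈ √1,112,604,029 ≈ 33,355.7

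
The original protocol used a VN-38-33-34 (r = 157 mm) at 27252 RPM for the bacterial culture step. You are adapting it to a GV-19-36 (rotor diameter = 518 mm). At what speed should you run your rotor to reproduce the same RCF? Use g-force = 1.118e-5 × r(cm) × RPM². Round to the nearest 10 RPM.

Original rotor: r = 157 mm = 15.7 cm
RCF_original = 1.118 × 10⁻⁵ × 15.7 × (27252)² = 1.118 × 10⁻⁵ × 15.7 × 742,671,504 ≈ 130,358.2 × g
Your rotor: r = 518 mm / 2 = 259 mm = 25.9 cm
130,358.2 = 1.118 × 10⁻⁵ × 25.9 × N²
N² = 130,358.2 / (28.9562 × 10⁻⁵) = 450,190,978
N ≈ √450,190,978 ≈ 21,217.7

21220 RPM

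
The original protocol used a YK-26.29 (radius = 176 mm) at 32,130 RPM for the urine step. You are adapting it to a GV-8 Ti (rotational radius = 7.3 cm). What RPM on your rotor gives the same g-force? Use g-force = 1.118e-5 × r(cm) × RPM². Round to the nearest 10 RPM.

49890 RPM

Original rotor: r = 176 mm = 17.6 cm
RCF_original = 1.118 × 10⁻⁵ × 17.6 × (32130)² = 1.118 × 10⁻⁵ × 17.6 × 1,032,336,900 ≈ 203,130.9 × g
203,130.9 = 1.118 × 10⁻⁵ × 7.3 × N²
N² = 203,130.9 / (8.1614 × 10⁻⁵) = 2,488,922,244
N ≈ √2,488,922,244 ≈ 49,889.1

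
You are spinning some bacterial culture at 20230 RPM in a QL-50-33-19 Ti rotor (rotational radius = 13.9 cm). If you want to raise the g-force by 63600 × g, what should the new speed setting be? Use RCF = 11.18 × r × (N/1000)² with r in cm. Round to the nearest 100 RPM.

N₂ ≈ 28600 RPM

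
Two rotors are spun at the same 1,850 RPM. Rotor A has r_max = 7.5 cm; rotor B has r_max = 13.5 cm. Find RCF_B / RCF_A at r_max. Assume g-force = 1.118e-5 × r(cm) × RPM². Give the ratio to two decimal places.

1.80

At fixed N, RCF ∝ r, so RCF_B/RCF_A = r_B/r_A = 13.5 / 7.5 = 1.8000.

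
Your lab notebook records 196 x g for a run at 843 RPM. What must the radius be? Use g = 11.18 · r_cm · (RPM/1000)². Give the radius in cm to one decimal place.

RCF = 11.18 × r × (N/1000)²
196 = 11.18 × r × (0.843)²
r = 196 / (11.18 × 0.710649) = 196 / 7.945056 ≈ 24.669 cm

r ≈ 24.7 cm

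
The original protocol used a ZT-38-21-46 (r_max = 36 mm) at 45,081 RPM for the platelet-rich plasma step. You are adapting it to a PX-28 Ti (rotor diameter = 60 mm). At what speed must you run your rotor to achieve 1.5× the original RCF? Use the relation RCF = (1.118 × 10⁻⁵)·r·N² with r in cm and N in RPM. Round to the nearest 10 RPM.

60480 RPM

Original rotor: r = 36 mm = 3.6 cm
RCF_original = 1.118 × 10⁻⁵ × 3.6 × (45081)² = 1.118 × 10⁻⁵ × 3.6 × 2,032,296,561 ≈ 81,795.9 × g
Target RCF = 1.5 × 81,795.9 ≈ 122,693.8 × g
Your rotor: r = 60 mm / 2 = 30 mm = 3 cm
122,693.8 = 1.118 × 10⁻⁵ × 3 × N²
N² = 122,693.8 / (3.354 × 10⁻⁵) = 3,658,133,572
N ≈ √3,658,133,572 ≈ 60,482.5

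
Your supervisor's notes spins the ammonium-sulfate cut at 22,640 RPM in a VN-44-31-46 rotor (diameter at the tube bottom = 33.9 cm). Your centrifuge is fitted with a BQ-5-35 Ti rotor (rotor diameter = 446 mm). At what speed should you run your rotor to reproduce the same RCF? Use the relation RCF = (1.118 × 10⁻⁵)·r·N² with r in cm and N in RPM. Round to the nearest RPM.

Original rotor: r = 33.9 / 2 = 16.95 cm
RCF_original = 1.118 × 10⁻⁵ × 16.95 × (22640)² = 1.118 × 10⁻⁵ × 16.95 × 512,569,600 ≈ 97,132.5 × g
Your rotor: r = 446 mm / 2 = 223 mm = 22.3 cm
97,132.5 = 1.118 × 10⁻⁵ × 22.3 × N²
N² = 97,132.5 / (24.9314 × 10⁻⁵) = 389,599,060
N ≈ √389,599,060 ≈ 19,738.3

19738 RPM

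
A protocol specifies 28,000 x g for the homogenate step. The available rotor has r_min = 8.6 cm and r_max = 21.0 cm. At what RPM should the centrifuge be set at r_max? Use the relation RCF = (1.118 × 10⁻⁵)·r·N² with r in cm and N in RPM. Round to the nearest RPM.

Use r_max = 21.0 cm.
RCF = 1.118 × 10⁻⁵ × r × N²
28,000 = 1.118 × 10⁻⁵ × 21 × N²
N² = 28,000 / (23.478 × 10⁻⁵) = 119,260,584
N ≈ √119,260,584 ≈ 10,920.6

N ≈ 10921 RPM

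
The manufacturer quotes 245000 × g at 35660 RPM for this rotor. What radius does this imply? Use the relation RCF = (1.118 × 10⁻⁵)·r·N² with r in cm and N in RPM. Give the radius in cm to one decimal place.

r ≈ 17.2 cm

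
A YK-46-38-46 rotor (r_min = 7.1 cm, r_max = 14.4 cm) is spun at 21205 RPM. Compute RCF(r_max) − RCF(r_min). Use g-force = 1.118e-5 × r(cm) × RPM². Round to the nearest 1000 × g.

37000 g

RCF_max = 1.118 × 10⁻⁵ × 14.4 × (21205)² = 1.118 × 10⁻⁵ × 14.4 × 449,652,025 ≈ 72,390.4 × g
RCF_min = 1.118 × 10⁻⁵ × 7.1 × (21205)² = 1.118 × 10⁻⁵ × 7.1 × 449,652,025 ≈ 35,692.5 × g
ΔRCF = 72,390.4 − 35,692.5 = 36,697.9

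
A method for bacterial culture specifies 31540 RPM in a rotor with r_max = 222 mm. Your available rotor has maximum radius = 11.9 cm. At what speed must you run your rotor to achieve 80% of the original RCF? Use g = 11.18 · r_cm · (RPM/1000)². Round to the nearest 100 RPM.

≈ 38500 RPM

Original rotor: r = 222 mm = 22.2 cm
RCF_original = 11.18 × 22.2 × (31.54)² = 11.18 × 22.2 × 994.7716 ≈ 246,898.3 × g
Target RCF = 0.8 × 246,898.3 ≈ 197,518.6 × g
197,518.6 = 11.18 × 11.9 × (N/1000)²
(N/1000)² = 197,518.6 / 133.042 = 1484.633
N = 1000 × √1484.633 ≈ 38,530.9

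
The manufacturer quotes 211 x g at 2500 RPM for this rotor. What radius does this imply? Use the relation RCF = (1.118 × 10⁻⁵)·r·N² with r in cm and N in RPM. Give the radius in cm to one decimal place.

≈ 3.0 cm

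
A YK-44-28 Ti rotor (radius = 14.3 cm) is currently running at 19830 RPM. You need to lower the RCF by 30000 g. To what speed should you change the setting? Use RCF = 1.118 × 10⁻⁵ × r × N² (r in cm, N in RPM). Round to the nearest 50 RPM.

14350 RPM

Current RCF = 1.118 × 10⁻⁵ × 14.3 × (19830)² = 1.118 × 10⁻⁵ × 14.3 × 393,228,900 ≈ 62,867.1 × g
Target RCF = 62,867.1 − 30,000 = 32,867.1 × g
N² = 32,867.1 / (15.9874 × 10⁻⁵) = 205,581,270
N ≈ √205,581,270 ≈ 14,338.1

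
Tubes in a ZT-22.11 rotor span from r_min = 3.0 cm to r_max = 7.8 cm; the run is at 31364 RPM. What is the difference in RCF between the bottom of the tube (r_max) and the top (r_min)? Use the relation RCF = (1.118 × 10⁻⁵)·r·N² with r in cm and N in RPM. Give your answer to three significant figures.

ΔRCF = 1.118 × 10⁻⁵ × (r_max − r_min) × N² = 1.118 × 10⁻⁵ × 4.8 × 983,700,496 ≈ 52,789.3

52800 × g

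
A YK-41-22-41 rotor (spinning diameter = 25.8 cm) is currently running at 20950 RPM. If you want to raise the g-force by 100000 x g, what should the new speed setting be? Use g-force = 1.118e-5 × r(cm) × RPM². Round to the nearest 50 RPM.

r = 25.8 / 2 = 12.9 cm
Current RCF = 1.118 × 10⁻⁵ × 12.9 × (20950)² = 1.118 × 10⁻⁵ × 12.9 × 438,902,500 ≈ 63,299.4 × g
Target RCF = 63,299.4 + 100,000 = 163,299.4 × g
N² = 163,299.4 / (14.4222 × 10⁻⁵) = 1,132,278,016
N ≈ √1,132,278,016 ≈ 33,649.3

N₂ ≈ 33650 RPM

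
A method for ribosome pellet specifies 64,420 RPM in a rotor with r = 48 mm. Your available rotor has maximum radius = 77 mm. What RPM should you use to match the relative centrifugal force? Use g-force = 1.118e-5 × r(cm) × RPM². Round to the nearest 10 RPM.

50860 RPM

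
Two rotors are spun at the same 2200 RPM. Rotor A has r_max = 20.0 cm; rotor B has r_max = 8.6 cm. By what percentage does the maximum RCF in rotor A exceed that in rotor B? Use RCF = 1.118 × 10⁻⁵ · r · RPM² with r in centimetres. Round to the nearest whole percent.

133%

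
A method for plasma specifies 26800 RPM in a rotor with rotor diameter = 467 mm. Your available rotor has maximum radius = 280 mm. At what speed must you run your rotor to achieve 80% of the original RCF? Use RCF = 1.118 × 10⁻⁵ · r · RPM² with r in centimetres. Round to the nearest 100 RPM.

≈ 21900 RPM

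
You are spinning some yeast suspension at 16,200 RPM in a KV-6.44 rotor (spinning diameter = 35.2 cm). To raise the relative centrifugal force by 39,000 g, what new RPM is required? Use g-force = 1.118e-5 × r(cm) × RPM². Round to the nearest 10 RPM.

21460 RPM

r = 35.2 / 2 = 17.6 cm
Current RCF = 1.118 × 10⁻⁵ × 17.6 × (16200)² = 1.118 × 10⁻⁵ × 17.6 × 262,440,000 ≈ 51,639.8 × g
Target RCF = 51,639.8 + 39,000 = 90,639.8 × g
N² = 90,639.8 / (19.6768 × 10⁻⁵) = 460,642,991
N ≈ √460,642,991 ≈ 21,462.6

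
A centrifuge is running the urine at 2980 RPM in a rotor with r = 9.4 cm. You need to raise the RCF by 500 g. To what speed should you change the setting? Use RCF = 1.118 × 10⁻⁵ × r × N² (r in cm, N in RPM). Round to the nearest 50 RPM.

Current RCF = 1.118 × 10⁻⁵ × 9.4 × (2980)² = 1.118 × 10⁻⁵ × 9.4 × 8,880,400 ≈ 933.3 × g
Target RCF = 933.3 + 500 = 1,433.3 × g
N² = 1,433.3 / (10.5092 × 10⁻⁵) = 13,638,526
N ≈ √13,638,526 ≈ 3,693.0

N₂ ≈ 3700 RPM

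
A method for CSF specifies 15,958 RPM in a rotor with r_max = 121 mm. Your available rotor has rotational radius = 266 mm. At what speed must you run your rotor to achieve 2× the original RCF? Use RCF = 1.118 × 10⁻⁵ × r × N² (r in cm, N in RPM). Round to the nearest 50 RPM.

Original rotor: r = 121 mm = 12.1 cm
RCF_original = 1.118 × 10⁻⁵ × 12.1 × (15958)² = 1.118 × 10⁻⁵ × 12.1 × 254,657,764 ≈ 34,449.6 × g
Target RCF = 2 × 34,449.6 ≈ 68,899.2 × g
Your rotor: r = 266 mm = 26.6 cm
68,899.2 = 1.118 × 10⁻⁵ × 26.6 × N²
N² = 68,899.2 / (29.7388 × 10⁻⁵) = 231,681,171
N ≈ √231,681,171 ≈ 15,221.1

15200 RPM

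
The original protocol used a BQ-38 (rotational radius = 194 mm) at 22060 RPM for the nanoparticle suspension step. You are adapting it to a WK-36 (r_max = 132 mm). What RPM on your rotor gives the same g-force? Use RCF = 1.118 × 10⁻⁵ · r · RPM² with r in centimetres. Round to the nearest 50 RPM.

26750 RPM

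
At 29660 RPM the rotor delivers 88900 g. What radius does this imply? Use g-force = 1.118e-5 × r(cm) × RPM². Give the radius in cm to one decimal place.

88900 = 1.118 × 10⁻⁵ × r × (29660)²
r = 88900 / (1.118 × 10⁻⁵ × 879,715,600) = 88900 / 9835.22 ≈ 9.039 cm

r ≈ 9.0 cm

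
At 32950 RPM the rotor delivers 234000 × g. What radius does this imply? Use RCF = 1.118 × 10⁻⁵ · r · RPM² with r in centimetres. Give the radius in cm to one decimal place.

≈ 19.3 cm

RCF = 1.118 × 10⁻⁵ × r × N²
234000 = 1.118 × 10⁻⁵ × r × (32950)²
r = 234000 / (1.118 × 10⁻⁵ × 1,085,702,500) = 234000 / 12138.15 ≈ 19.278 cm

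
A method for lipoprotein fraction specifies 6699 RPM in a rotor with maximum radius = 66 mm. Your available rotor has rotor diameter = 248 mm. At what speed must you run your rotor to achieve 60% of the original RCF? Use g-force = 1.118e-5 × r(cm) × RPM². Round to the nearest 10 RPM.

≈ 3790 RPM

Original rotor: r = 66 mm = 6.6 cm
RCF_original = 1.118 × 10⁻⁵ × 6.6 × (6699)² = 1.118 × 10⁻⁵ × 6.6 × 44,876,601 ≈ 3,311.4 × g
Target RCF = 0.6 × 3,311.4 ≈ 1,986.8 × g
Your rotor: r = 248 mm / 2 = 124 mm = 12.4 cm
1,986.8 = 1.118 × 10⁻⁵ × 12.4 × N²
N² = 1,986.8 / (13.8632 × 10⁻⁵) = 14,331,467
N ≈ √14,331,467 ≈ 3,785.7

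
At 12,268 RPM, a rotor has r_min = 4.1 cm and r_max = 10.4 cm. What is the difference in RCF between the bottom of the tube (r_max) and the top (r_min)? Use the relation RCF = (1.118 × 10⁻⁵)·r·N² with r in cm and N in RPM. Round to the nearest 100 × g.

RCF_max = 1.118 × 10⁻⁵ × 10.4 × (12268)² = 1.118 × 10⁻⁵ × 10.4 × 150,503,824 ≈ 17,499.4 × g
RCF_min = 1.118 × 10⁻⁵ × 4.1 × (12268)² = 1.118 × 10⁻⁵ × 4.1 × 150,503,824 ≈ 6,898.8 × g
ΔRCF = 17,499.4 − 6,898.8 = 10,600.6

10600 g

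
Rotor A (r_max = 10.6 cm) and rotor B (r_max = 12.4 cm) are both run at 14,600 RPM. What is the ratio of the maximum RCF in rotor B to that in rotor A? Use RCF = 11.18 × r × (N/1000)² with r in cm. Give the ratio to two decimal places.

At fixed N, RCF ∝ r, so RCF_B/RCF_A = r_B/r_A = 12.4 / 10.6 = 1.1698.

1.17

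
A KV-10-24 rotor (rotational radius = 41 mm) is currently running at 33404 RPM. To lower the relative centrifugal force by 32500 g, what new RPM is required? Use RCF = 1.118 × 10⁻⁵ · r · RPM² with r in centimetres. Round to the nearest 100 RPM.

≈ 20200 RPM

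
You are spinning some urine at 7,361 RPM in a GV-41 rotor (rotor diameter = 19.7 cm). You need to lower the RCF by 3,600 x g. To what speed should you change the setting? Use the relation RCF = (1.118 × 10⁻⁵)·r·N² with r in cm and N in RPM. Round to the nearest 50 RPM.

r = 19.7 / 2 = 9.85 cm
Current RCF = 1.118 × 10⁻⁵ × 9.85 × (7361)² = 1.118 × 10⁻⁵ × 9.85 × 54,184,321 ≈ 5,966.9 × g
Target RCF = 5,966.9 − 3,600 = 2,366.9 × g
N² = 2,366.9 / (11.0123 × 10⁻⁵) = 21,493,239
N ≈ √21,493,239 ≈ 4,636.1

4650 RPM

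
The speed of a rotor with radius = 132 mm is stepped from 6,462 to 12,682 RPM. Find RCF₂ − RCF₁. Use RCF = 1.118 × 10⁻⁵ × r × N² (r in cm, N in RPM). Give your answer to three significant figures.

r = 132 mm = 13.2 cm
RCF₁ = 1.118 × 10⁻⁵ × 13.2 × (6462)² = 1.118 × 10⁻⁵ × 13.2 × 41,757,444 ≈ 6,162.4 × g
RCF₂ = 1.118 × 10⁻⁵ × 13.2 × (12682)² = 1.118 × 10⁻⁵ × 13.2 × 160,833,124 ≈ 23,735.1 × g
Increase = 23,735.1 − 6,162.4 = 17,572.7

17600 ×g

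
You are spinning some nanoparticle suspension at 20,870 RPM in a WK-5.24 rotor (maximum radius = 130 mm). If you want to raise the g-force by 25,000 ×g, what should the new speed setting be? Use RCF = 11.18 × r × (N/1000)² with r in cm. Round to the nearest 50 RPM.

24650 RPM

r = 130 mm = 13.0 cm
Current RCF = 11.18 × 13 × (20.87)² = 11.18 × 13 × 435.5569 ≈ 63,303.8 × g
Target RCF = 63,303.8 + 25,000 = 88,303.8 × g
(N/1000)² = 88,303.8 / 145.34 = 607.5671
N = 1000 × √607.5671 ≈ 24,648.9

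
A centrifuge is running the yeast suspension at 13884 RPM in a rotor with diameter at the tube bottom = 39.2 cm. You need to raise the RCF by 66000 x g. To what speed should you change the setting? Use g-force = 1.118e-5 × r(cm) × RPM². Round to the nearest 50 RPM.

r = 39.2 / 2 = 19.6 cm
Current RCF = 1.118 × 10⁻⁵ × 19.6 × (13884)² = 1.118 × 10⁻⁵ × 19.6 × 192,765,456 ≈ 42,240.3 × g
Target RCF = 42,240.3 + 66,000 = 108,240.3 × g
N² = 108,240.3 / (21.9128 × 10⁻⁵) = 493,959,238
N ≈ √493,959,238 ≈ 22,225.2

≈ 22250 RPM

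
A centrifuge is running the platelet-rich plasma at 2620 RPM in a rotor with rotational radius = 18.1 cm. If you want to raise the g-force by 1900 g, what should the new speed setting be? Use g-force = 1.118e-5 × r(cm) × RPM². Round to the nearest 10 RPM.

N₂ ≈ 4030 RPM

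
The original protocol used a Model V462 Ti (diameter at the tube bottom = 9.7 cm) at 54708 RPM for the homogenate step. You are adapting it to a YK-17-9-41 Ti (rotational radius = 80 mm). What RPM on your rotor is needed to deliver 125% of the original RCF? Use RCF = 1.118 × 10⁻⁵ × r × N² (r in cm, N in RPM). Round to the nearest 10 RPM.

Original rotor: r = 9.7 / 2 = 4.85 cm
RCF_original = 1.118 × 10⁻⁵ × 4.85 × (54708)² = 1.118 × 10⁻⁵ × 4.85 × 2,992,965,264 ≈ 162,287.6 × g
Target RCF = 1.25 × 162,287.6 ≈ 202,859.5 × g
Your rotor: r = 80 mm = 8.0 cm
202,859.5 = 1.118 × 10⁻⁵ × 8 × N²
N² = 202,859.5 / (8.944 × 10⁻⁵) = 2,268,107,111
N ≈ √2,268,107,111 ≈ 47,624.6

≈ 47620 RPM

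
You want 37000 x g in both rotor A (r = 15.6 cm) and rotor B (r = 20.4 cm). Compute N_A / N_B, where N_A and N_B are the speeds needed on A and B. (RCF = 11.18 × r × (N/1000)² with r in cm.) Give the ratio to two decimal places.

At fixed RCF, N ∝ 1/√r, so N_A/N_B = √(r_B/r_A) = √(20.4/15.6) = √1.307692 = 1.1435.

1.14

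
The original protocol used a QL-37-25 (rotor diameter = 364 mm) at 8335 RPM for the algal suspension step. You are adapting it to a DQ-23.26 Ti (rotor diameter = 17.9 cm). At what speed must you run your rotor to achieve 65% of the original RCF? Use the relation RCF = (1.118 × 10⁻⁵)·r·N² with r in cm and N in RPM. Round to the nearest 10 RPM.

9580 RPM

Original rotor: r = 364 mm / 2 = 182 mm = 18.2 cm
RCF_original = 1.118 × 10⁻⁵ × 18.2 × (8335)² = 1.118 × 10⁻⁵ × 18.2 × 69,472,225 ≈ 14,135.9 × g
Target RCF = 0.65 × 14,135.9 ≈ 9,188.3 × g
Your rotor: r = 17.9 / 2 = 8.95 cm
9,188.3 = 1.118 × 10⁻⁵ × 8.95 × N²
N² = 9,188.3 / (10.0061 × 10⁻⁵) = 91,826,986
N ≈ √91,826,986 ≈ 9,582.6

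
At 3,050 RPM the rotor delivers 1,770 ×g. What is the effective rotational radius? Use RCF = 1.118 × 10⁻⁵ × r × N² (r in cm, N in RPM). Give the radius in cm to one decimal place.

r ≈ 17.0 cm

1770 = 1.118 × 10⁻⁵ × r × (3050)²
r = 1770 / (1.118 × 10⁻⁵ × 9,302,500) = 1770 / 104.0019 ≈ 17.019 cm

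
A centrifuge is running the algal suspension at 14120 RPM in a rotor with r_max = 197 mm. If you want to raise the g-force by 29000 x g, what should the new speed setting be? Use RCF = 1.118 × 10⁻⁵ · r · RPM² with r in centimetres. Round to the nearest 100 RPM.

r = 197 mm = 19.7 cm
Current RCF = 1.118 × 10⁻⁵ × 19.7 × (14120)² = 1.118 × 10⁻⁵ × 19.7 × 199,374,400 ≈ 43,911.4 × g
Target RCF = 43,911.4 + 29,000 = 72,911.4 × g
N² = 72,911.4 / (22.0246 × 10⁻⁵) = 331,045,286
N ≈ √331,045,286 ≈ 18,194.6

≈ 18200 RPM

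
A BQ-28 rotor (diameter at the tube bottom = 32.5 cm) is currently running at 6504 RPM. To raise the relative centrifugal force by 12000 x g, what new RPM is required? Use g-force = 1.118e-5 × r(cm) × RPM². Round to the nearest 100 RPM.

10400 RPM

r = 32.5 / 2 = 16.25 cm
Current RCF = 1.118 × 10⁻⁵ × 16.25 × (6504)² = 1.118 × 10⁻⁵ × 16.25 × 42,302,016 ≈ 7,685.2 × g
Target RCF = 7,685.2 + 12,000 = 19,685.2 × g
N² = 19,685.2 / (18.1675 × 10⁻⁵) = 108,353,929
N ≈ √108,353,929 ≈ 10,409.3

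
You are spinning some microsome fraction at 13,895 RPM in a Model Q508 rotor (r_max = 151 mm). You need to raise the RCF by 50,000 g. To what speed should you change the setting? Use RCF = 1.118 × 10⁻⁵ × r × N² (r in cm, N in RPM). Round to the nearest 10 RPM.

r = 151 mm = 15.1 cm
Current RCF = 1.118 × 10⁻⁵ × 15.1 × (13895)² = 1.118 × 10⁻⁵ × 15.1 × 193,071,025 ≈ 32,593.9 × g
Target RCF = 32,593.9 + 50,000 = 82,593.9 × g
N² = 82,593.9 / (16.8818 × 10⁻⁵) = 489,248,184
N ≈ √489,248,184 ≈ 22,119.0

N₂ ≈ 22120 RPM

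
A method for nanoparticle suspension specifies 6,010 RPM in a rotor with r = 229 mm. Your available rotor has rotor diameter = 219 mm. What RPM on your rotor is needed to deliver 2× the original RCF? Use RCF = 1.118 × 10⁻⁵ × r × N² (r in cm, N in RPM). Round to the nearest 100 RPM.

Original rotor: r = 229 mm = 22.9 cm
RCF_original = 1.118 × 10⁻⁵ × 22.9 × (6010)² = 1.118 × 10⁻⁵ × 22.9 × 36,120,100 ≈ 9,247.5 × g
Target RCF = 2 × 9,247.5 ≈ 18,495 × g
Your rotor: r = 219 mm / 2 = 109.5 mm = 10.95 cm
18,495 = 1.118 × 10⁻⁵ × 10.95 × N²
N² = 18,495 / (12.2421 × 10⁻⁵) = 151,077,021
N ≈ √151,077,021 ≈ 12,291.3

12300 RPM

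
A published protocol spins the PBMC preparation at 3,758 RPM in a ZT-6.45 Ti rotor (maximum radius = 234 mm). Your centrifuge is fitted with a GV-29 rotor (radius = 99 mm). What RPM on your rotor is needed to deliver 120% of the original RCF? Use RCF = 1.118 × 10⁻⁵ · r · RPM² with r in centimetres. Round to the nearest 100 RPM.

Original rotor: r = 234 mm = 23.4 cm
RCF = 1.118 × 10⁻⁵ × r × N²
RCF_original = 1.118 × 10⁻⁵ × 23.4 × (3758)² = 1.118 × 10⁻⁵ × 23.4 × 14,122,564 ≈ 3,694.6 × g
Target RCF = 1.2 × 3,694.6 ≈ 4,433.5 × g
Your rotor: r = 99 mm = 9.9 cm
4,433.5 = 1.118 × 10⁻⁵ × 9.9 × N²
N² = 4,433.5 / (11.0682 × 10⁻⁵) = 40,056,197
N ≈ √40,056,197 ≈ 6,329.0

6300 RPM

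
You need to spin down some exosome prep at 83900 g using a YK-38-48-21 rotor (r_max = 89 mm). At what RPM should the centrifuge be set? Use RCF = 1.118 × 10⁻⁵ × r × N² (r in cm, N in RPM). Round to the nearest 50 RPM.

r = 89 mm = 8.9 cm
83,900 = 1.118 × 10⁻⁵ × 8.9 × N²
N² = 83,900 / (9.9502 × 10⁻⁵) = 843,199,132
N ≈ √843,199,132 ≈ 29,037.9

≈ 29050 RPM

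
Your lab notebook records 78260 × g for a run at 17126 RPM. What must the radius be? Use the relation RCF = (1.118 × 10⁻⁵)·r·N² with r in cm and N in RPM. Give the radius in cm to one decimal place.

r ≈ 23.9 cm

78260 = 1.118 × 10⁻⁵ × r × (17126)²
r = 78260 / (1.118 × 10⁻⁵ × 293,299,876) = 78260 / 3279.093 ≈ 23.866 cm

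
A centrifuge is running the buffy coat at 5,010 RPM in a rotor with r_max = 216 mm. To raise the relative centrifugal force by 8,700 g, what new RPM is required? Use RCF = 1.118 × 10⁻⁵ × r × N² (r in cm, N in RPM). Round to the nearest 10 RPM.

N₂ ≈ 7820 RPM

r = 216 mm = 21.6 cm
Current RCF = 1.118 × 10⁻⁵ × 21.6 × (5010)² = 1.118 × 10⁻⁵ × 21.6 × 25,100,100 ≈ 6,061.4 × g
Target RCF = 6,061.4 + 8,700 = 14,761.4 × g
N² = 14,761.4 / (24.1488 × 10⁻⁵) = 61,126,847
N ≈ √61,126,847 ≈ 7,818.4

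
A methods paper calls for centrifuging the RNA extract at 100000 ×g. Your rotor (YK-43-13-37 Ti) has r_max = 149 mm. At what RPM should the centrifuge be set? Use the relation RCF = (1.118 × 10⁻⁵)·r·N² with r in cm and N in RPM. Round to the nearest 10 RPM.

r = 149 mm = 14.9 cm
100,000 = 1.118 × 10⁻⁵ × 14.9 × N²
N² = 100,000 / (16.6582 × 10⁻⁵) = 600,304,955
N ≈ √600,304,955 ≈ 24,501.1

≈ 24500 RPM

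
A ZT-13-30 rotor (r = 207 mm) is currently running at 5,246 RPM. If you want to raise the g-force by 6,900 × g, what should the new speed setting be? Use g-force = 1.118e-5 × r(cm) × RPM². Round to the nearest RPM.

≈ 7572 RPM

r = 207 mm = 20.7 cm
Current RCF = 1.118 × 10⁻⁵ × 20.7 × (5246)² = 1.118 × 10⁻⁵ × 20.7 × 27,520,516 ≈ 6,369 × g
Target RCF = 6,369 + 6,900 = 13,269 × g
N² = 13,269 / (23.1426 × 10⁻⁵) = 57,335,822
N ≈ √57,335,822 ≈ 7,572.0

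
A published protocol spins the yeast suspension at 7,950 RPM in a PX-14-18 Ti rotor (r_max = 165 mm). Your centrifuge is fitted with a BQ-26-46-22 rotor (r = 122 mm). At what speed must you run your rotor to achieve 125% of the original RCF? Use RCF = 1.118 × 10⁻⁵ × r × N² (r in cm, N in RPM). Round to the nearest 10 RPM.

≈ 10340 RPM

Original rotor: r = 165 mm = 16.5 cm
RCF = 1.118 × 10⁻⁵ × r × N²
RCF_original = 1.118 × 10⁻⁵ × 16.5 × (7950)² = 1.118 × 10⁻⁵ × 16.5 × 63,202,500 ≈ 11,659 × g
Target RCF = 1.25 × 11,659 ≈ 14,573.8 × g
Your rotor: r = 122 mm = 12.2 cm
14,573.8 = 1.118 × 10⁻⁵ × 12.2 × N²
N² = 14,573.8 / (13.6396 × 10⁻⁵) = 106,849,174
N ≈ √106,849,174 ≈ 10,336.8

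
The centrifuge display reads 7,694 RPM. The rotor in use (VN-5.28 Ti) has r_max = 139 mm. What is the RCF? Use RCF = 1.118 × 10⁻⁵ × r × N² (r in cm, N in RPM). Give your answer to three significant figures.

r = 139 mm = 13.9 cm
RCF = 1.118 × 10⁻⁵ × 13.9 × (7694)² = 1.118 × 10⁻⁵ × 13.9 × 59,197,636 ≈ 9,199.4 × g

≈ 9200 g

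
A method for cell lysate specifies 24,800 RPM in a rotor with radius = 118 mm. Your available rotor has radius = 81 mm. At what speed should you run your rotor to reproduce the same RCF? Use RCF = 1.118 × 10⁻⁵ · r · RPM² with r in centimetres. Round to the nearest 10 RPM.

Original rotor: r = 118 mm = 11.8 cm
RCF_original = 1.118 × 10⁻⁵ × 11.8 × (24800)² = 1.118 × 10⁻⁵ × 11.8 × 615,040,000 ≈ 81,138.5 × g
Your rotor: r = 81 mm = 8.1 cm
81,138.5 = 1.118 × 10⁻⁵ × 8.1 × N²
N² = 81,138.5 / (9.0558 × 10⁻⁵) = 895,983,789
N ≈ √895,983,789 ≈ 29,933.0

≈ 29930 RPM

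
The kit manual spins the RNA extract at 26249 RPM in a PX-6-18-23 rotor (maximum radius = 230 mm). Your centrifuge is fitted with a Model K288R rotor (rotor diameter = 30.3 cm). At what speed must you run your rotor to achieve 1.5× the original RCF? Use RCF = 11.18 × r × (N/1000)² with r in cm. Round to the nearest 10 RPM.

≈ 39610 RPM

Original rotor: r = 230 mm = 23.0 cm
RCF = 11.18 × r × (N/1000)²
RCF_original = 11.18 × 23 × (26.249)² = 11.18 × 23 × 689.010001 ≈ 177,172 × g
Target RCF = 1.5 × 177,172 ≈ 265,758 × g
Your rotor: r = 30.3 / 2 = 15.15 cm
265,758 = 11.18 × 15.15 × (N/1000)²
(N/1000)² = 265,758 / 169.377 = 1569.032
N = 1000 × √1569.032 ≈ 39,611.0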